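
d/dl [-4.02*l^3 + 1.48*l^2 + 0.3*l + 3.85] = -12.06*l^2 + 2.96*l + 0.3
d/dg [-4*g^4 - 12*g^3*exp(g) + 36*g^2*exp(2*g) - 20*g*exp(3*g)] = -12*g^3*exp(g) - 16*g^3 + 72*g^2*exp(2*g) - 36*g^2*exp(g) - 60*g*exp(3*g) + 72*g*exp(2*g) - 20*exp(3*g)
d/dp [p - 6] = 1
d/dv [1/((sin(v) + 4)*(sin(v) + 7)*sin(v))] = (-22*sin(v) + 3*cos(v)^2 - 31)*cos(v)/((sin(v) + 4)^2*(sin(v) + 7)^2*sin(v)^2)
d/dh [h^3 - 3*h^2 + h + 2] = 3*h^2 - 6*h + 1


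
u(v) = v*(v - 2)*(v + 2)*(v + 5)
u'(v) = v*(v - 2)*(v + 2) + v*(v - 2)*(v + 5) + v*(v + 2)*(v + 5) + (v - 2)*(v + 2)*(v + 5) = 4*v^3 + 15*v^2 - 8*v - 20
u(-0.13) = 2.52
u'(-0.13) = -18.72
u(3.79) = 345.27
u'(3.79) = 382.90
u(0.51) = -10.51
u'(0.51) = -19.65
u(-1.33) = 10.89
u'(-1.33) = 7.76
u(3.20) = 163.74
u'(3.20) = 239.07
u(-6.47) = 360.09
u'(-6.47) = -423.69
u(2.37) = 28.24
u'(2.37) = 98.54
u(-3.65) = -45.94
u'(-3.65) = 14.53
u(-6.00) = 192.00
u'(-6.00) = -296.00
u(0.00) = 0.00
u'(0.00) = -20.00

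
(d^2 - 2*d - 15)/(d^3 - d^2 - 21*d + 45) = (d^2 - 2*d - 15)/(d^3 - d^2 - 21*d + 45)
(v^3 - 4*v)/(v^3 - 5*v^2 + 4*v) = (v^2 - 4)/(v^2 - 5*v + 4)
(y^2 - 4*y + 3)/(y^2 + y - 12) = (y - 1)/(y + 4)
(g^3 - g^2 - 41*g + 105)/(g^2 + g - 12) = (g^2 + 2*g - 35)/(g + 4)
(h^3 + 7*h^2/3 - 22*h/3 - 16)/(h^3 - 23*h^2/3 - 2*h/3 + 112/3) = (h + 3)/(h - 7)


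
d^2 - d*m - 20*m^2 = (d - 5*m)*(d + 4*m)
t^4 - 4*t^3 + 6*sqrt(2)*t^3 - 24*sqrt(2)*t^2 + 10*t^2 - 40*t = t*(t - 4)*(t + sqrt(2))*(t + 5*sqrt(2))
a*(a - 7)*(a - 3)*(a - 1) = a^4 - 11*a^3 + 31*a^2 - 21*a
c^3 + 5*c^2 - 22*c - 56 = (c - 4)*(c + 2)*(c + 7)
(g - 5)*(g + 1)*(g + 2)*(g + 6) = g^4 + 4*g^3 - 25*g^2 - 88*g - 60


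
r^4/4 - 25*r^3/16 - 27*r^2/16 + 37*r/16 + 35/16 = (r/2 + 1/2)^2*(r - 7)*(r - 5/4)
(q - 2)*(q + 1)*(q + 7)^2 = q^4 + 13*q^3 + 33*q^2 - 77*q - 98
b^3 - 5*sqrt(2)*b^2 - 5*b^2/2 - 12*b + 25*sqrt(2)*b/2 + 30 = (b - 5/2)*(b - 6*sqrt(2))*(b + sqrt(2))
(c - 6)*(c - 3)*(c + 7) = c^3 - 2*c^2 - 45*c + 126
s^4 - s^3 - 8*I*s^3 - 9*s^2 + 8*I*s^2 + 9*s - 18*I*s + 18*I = (s - 1)*(s - 6*I)*(s - 3*I)*(s + I)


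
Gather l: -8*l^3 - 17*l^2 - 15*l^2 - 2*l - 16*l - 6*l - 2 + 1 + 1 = -8*l^3 - 32*l^2 - 24*l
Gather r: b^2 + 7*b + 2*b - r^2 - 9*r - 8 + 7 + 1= b^2 + 9*b - r^2 - 9*r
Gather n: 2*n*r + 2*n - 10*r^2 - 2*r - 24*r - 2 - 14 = n*(2*r + 2) - 10*r^2 - 26*r - 16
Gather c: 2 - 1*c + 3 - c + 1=6 - 2*c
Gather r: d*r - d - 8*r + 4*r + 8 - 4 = -d + r*(d - 4) + 4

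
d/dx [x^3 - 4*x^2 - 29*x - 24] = 3*x^2 - 8*x - 29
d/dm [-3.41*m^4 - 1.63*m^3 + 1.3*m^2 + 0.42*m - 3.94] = -13.64*m^3 - 4.89*m^2 + 2.6*m + 0.42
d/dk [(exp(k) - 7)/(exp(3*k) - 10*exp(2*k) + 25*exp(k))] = (-2*exp(2*k) + 21*exp(k) - 35)*exp(-k)/(exp(3*k) - 15*exp(2*k) + 75*exp(k) - 125)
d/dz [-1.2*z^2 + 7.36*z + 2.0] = 7.36 - 2.4*z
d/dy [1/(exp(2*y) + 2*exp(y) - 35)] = -2*(exp(y) + 1)*exp(y)/(exp(2*y) + 2*exp(y) - 35)^2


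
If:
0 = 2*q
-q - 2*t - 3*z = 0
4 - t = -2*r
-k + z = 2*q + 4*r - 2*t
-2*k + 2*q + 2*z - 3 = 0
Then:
No Solution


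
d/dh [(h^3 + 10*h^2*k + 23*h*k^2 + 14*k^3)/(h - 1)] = (2*h^3 + 10*h^2*k - 3*h^2 - 20*h*k - 14*k^3 - 23*k^2)/(h^2 - 2*h + 1)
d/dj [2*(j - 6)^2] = 4*j - 24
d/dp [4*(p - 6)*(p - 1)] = 8*p - 28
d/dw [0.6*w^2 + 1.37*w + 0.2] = 1.2*w + 1.37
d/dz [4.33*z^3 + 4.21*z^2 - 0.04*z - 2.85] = 12.99*z^2 + 8.42*z - 0.04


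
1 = 1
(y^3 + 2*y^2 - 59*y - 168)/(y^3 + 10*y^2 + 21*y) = (y - 8)/y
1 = 1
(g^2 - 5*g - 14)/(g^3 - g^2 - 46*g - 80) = (g - 7)/(g^2 - 3*g - 40)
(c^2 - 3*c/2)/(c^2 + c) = (c - 3/2)/(c + 1)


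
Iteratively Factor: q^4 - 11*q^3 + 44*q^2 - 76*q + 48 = (q - 2)*(q^3 - 9*q^2 + 26*q - 24) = (q - 3)*(q - 2)*(q^2 - 6*q + 8) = (q - 4)*(q - 3)*(q - 2)*(q - 2)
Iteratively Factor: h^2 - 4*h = (h)*(h - 4)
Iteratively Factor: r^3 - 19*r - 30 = (r + 3)*(r^2 - 3*r - 10) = (r + 2)*(r + 3)*(r - 5)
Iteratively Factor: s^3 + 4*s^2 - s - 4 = (s + 4)*(s^2 - 1) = (s + 1)*(s + 4)*(s - 1)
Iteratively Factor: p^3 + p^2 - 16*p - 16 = (p + 1)*(p^2 - 16) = (p - 4)*(p + 1)*(p + 4)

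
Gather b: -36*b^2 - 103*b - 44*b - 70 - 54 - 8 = -36*b^2 - 147*b - 132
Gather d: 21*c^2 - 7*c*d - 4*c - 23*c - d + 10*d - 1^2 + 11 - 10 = 21*c^2 - 27*c + d*(9 - 7*c)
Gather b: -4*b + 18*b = 14*b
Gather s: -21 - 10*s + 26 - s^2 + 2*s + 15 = -s^2 - 8*s + 20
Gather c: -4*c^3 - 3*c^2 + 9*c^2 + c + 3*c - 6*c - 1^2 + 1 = -4*c^3 + 6*c^2 - 2*c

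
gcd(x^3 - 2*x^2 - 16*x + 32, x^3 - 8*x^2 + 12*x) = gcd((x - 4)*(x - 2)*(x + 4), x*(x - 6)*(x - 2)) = x - 2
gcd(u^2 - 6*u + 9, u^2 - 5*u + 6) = u - 3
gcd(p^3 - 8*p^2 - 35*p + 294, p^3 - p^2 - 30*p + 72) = p + 6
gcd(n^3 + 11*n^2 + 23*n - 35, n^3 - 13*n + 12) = n - 1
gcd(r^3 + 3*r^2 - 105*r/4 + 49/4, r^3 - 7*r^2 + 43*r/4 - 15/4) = r - 1/2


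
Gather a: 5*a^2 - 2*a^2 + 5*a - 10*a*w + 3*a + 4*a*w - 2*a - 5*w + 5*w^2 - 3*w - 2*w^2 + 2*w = 3*a^2 + a*(6 - 6*w) + 3*w^2 - 6*w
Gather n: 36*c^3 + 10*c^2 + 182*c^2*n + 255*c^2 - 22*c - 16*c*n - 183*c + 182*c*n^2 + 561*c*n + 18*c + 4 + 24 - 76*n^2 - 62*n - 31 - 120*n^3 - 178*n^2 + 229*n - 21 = 36*c^3 + 265*c^2 - 187*c - 120*n^3 + n^2*(182*c - 254) + n*(182*c^2 + 545*c + 167) - 24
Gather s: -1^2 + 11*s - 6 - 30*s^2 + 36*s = -30*s^2 + 47*s - 7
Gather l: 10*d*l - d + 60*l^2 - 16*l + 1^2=-d + 60*l^2 + l*(10*d - 16) + 1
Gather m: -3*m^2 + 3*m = -3*m^2 + 3*m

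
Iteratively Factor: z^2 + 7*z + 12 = (z + 3)*(z + 4)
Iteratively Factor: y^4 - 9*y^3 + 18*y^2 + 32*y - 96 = (y - 4)*(y^3 - 5*y^2 - 2*y + 24) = (y - 4)^2*(y^2 - y - 6) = (y - 4)^2*(y - 3)*(y + 2)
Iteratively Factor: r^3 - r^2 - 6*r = (r - 3)*(r^2 + 2*r) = (r - 3)*(r + 2)*(r)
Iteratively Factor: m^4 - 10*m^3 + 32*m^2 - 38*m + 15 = (m - 1)*(m^3 - 9*m^2 + 23*m - 15) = (m - 1)^2*(m^2 - 8*m + 15) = (m - 5)*(m - 1)^2*(m - 3)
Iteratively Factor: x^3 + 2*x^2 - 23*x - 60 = (x + 3)*(x^2 - x - 20) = (x - 5)*(x + 3)*(x + 4)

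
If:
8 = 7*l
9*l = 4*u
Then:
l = 8/7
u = 18/7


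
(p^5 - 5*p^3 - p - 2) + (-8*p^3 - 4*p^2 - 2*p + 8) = p^5 - 13*p^3 - 4*p^2 - 3*p + 6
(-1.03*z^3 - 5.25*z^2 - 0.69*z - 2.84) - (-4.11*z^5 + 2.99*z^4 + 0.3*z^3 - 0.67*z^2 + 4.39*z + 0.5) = 4.11*z^5 - 2.99*z^4 - 1.33*z^3 - 4.58*z^2 - 5.08*z - 3.34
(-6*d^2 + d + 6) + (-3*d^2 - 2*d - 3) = -9*d^2 - d + 3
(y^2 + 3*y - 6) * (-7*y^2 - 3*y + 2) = -7*y^4 - 24*y^3 + 35*y^2 + 24*y - 12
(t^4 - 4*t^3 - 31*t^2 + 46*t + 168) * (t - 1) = t^5 - 5*t^4 - 27*t^3 + 77*t^2 + 122*t - 168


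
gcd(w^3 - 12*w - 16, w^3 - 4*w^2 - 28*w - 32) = w^2 + 4*w + 4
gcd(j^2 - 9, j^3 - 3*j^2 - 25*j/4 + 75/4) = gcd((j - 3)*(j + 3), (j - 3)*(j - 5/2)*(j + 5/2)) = j - 3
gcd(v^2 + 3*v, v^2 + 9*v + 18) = v + 3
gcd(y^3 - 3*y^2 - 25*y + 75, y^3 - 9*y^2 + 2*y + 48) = y - 3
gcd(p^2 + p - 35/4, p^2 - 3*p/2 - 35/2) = p + 7/2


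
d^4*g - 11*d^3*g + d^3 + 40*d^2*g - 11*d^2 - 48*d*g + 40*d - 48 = (d - 4)^2*(d - 3)*(d*g + 1)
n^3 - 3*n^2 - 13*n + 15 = (n - 5)*(n - 1)*(n + 3)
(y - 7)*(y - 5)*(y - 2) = y^3 - 14*y^2 + 59*y - 70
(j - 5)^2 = j^2 - 10*j + 25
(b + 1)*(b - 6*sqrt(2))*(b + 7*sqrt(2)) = b^3 + b^2 + sqrt(2)*b^2 - 84*b + sqrt(2)*b - 84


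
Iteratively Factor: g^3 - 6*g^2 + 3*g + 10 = (g + 1)*(g^2 - 7*g + 10) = (g - 5)*(g + 1)*(g - 2)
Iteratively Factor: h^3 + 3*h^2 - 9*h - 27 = (h + 3)*(h^2 - 9) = (h + 3)^2*(h - 3)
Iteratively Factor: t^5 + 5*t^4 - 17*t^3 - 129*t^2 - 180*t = (t + 4)*(t^4 + t^3 - 21*t^2 - 45*t) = (t + 3)*(t + 4)*(t^3 - 2*t^2 - 15*t) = t*(t + 3)*(t + 4)*(t^2 - 2*t - 15) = t*(t - 5)*(t + 3)*(t + 4)*(t + 3)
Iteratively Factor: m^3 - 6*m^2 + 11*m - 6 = (m - 1)*(m^2 - 5*m + 6) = (m - 2)*(m - 1)*(m - 3)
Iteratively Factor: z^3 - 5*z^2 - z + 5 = (z + 1)*(z^2 - 6*z + 5) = (z - 1)*(z + 1)*(z - 5)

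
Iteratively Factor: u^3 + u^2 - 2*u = (u + 2)*(u^2 - u) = (u - 1)*(u + 2)*(u)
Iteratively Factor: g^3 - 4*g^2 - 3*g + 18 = (g - 3)*(g^2 - g - 6) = (g - 3)^2*(g + 2)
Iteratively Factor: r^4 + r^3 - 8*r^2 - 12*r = (r - 3)*(r^3 + 4*r^2 + 4*r) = (r - 3)*(r + 2)*(r^2 + 2*r) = (r - 3)*(r + 2)^2*(r)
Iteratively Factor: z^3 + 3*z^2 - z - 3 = (z - 1)*(z^2 + 4*z + 3) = (z - 1)*(z + 3)*(z + 1)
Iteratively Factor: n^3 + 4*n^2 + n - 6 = (n + 3)*(n^2 + n - 2) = (n - 1)*(n + 3)*(n + 2)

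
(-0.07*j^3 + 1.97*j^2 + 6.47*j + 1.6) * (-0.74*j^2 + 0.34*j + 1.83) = 0.0518*j^5 - 1.4816*j^4 - 4.2461*j^3 + 4.6209*j^2 + 12.3841*j + 2.928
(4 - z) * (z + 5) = -z^2 - z + 20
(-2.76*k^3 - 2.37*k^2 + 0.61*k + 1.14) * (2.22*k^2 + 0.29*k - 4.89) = -6.1272*k^5 - 6.0618*k^4 + 14.1633*k^3 + 14.297*k^2 - 2.6523*k - 5.5746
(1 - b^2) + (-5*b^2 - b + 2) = -6*b^2 - b + 3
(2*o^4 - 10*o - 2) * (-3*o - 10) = -6*o^5 - 20*o^4 + 30*o^2 + 106*o + 20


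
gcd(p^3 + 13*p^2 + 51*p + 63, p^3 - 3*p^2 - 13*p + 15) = p + 3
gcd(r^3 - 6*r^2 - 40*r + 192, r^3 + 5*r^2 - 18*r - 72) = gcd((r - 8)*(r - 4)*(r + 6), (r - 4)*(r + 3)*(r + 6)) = r^2 + 2*r - 24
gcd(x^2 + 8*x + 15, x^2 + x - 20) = x + 5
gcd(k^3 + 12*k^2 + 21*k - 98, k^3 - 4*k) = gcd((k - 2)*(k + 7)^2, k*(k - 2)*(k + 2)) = k - 2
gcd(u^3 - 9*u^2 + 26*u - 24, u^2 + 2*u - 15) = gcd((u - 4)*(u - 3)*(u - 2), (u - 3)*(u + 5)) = u - 3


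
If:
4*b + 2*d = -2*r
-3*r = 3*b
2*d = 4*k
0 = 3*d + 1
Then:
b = 1/3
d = -1/3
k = -1/6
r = -1/3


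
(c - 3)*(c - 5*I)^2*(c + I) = c^4 - 3*c^3 - 9*I*c^3 - 15*c^2 + 27*I*c^2 + 45*c - 25*I*c + 75*I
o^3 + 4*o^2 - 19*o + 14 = (o - 2)*(o - 1)*(o + 7)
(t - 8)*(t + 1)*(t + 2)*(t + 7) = t^4 + 2*t^3 - 57*t^2 - 170*t - 112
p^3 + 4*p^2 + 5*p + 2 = (p + 1)^2*(p + 2)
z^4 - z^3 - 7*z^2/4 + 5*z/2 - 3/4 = (z - 1)^2*(z - 1/2)*(z + 3/2)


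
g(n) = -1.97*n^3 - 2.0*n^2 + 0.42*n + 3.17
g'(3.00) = -64.77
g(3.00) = -66.76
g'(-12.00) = -802.62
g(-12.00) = 3114.29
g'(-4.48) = -100.28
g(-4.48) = 138.28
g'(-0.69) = 0.37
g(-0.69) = 2.58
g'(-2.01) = -15.42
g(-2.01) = 10.24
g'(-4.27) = -90.26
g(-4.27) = 118.28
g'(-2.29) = -21.41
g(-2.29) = 15.38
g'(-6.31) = -209.65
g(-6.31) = 415.83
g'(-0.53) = 0.88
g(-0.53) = 2.68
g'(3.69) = -94.81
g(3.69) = -121.49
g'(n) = -5.91*n^2 - 4.0*n + 0.42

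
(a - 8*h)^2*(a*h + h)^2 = a^4*h^2 - 16*a^3*h^3 + 2*a^3*h^2 + 64*a^2*h^4 - 32*a^2*h^3 + a^2*h^2 + 128*a*h^4 - 16*a*h^3 + 64*h^4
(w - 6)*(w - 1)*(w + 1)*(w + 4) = w^4 - 2*w^3 - 25*w^2 + 2*w + 24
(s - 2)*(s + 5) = s^2 + 3*s - 10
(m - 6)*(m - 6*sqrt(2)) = m^2 - 6*sqrt(2)*m - 6*m + 36*sqrt(2)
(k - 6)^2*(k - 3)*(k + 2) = k^4 - 13*k^3 + 42*k^2 + 36*k - 216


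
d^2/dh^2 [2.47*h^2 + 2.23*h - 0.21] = 4.94000000000000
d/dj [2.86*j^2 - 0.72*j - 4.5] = 5.72*j - 0.72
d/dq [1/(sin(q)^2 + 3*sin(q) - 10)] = -(2*sin(q) + 3)*cos(q)/(sin(q)^2 + 3*sin(q) - 10)^2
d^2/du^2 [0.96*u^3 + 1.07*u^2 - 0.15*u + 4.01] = 5.76*u + 2.14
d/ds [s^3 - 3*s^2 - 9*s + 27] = 3*s^2 - 6*s - 9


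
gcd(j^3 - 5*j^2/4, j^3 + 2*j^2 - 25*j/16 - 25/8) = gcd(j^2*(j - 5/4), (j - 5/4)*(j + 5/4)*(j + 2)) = j - 5/4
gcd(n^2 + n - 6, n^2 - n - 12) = n + 3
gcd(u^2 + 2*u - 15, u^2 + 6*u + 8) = 1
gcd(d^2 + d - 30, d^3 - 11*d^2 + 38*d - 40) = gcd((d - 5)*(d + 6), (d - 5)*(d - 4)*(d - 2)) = d - 5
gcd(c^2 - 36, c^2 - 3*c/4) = 1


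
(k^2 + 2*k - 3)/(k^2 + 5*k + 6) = (k - 1)/(k + 2)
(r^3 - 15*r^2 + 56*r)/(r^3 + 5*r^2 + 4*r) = (r^2 - 15*r + 56)/(r^2 + 5*r + 4)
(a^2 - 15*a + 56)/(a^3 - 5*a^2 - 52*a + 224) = (a - 7)/(a^2 + 3*a - 28)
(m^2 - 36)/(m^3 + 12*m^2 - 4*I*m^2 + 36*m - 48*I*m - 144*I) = (m - 6)/(m^2 + m*(6 - 4*I) - 24*I)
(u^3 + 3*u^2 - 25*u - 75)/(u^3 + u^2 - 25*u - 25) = (u + 3)/(u + 1)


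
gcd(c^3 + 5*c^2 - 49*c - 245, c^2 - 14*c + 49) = c - 7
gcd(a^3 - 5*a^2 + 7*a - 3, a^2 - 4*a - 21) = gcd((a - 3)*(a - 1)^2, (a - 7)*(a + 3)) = 1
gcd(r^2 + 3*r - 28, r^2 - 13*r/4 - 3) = r - 4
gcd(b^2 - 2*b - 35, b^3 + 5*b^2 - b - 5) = b + 5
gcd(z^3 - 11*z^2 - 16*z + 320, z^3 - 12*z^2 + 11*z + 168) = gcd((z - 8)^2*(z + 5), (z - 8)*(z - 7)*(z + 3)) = z - 8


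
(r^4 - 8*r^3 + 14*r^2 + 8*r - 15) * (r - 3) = r^5 - 11*r^4 + 38*r^3 - 34*r^2 - 39*r + 45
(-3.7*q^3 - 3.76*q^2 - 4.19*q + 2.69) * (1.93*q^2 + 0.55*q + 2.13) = -7.141*q^5 - 9.2918*q^4 - 18.0357*q^3 - 5.1216*q^2 - 7.4452*q + 5.7297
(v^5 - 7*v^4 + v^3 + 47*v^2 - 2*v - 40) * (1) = v^5 - 7*v^4 + v^3 + 47*v^2 - 2*v - 40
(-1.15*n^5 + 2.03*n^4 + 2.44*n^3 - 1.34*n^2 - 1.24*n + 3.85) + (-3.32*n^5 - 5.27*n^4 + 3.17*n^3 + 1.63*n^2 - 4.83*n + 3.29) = -4.47*n^5 - 3.24*n^4 + 5.61*n^3 + 0.29*n^2 - 6.07*n + 7.14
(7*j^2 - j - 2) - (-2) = 7*j^2 - j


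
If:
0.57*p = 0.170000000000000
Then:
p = 0.30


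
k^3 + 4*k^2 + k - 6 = (k - 1)*(k + 2)*(k + 3)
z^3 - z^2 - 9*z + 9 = (z - 3)*(z - 1)*(z + 3)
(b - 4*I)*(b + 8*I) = b^2 + 4*I*b + 32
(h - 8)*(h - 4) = h^2 - 12*h + 32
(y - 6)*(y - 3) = y^2 - 9*y + 18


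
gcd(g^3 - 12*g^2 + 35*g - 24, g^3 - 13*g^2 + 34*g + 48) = g - 8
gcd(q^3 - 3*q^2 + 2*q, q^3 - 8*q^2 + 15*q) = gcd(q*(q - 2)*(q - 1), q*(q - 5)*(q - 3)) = q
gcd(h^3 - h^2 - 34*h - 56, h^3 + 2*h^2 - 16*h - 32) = h^2 + 6*h + 8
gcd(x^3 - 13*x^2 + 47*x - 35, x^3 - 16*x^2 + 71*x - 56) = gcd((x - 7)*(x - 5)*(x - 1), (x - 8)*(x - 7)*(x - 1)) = x^2 - 8*x + 7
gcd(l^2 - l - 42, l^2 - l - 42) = l^2 - l - 42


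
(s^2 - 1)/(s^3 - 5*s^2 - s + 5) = 1/(s - 5)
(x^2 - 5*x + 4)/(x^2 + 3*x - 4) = (x - 4)/(x + 4)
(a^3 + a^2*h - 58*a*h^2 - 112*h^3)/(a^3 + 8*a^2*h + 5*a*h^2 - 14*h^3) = (a - 8*h)/(a - h)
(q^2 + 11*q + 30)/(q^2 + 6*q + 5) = (q + 6)/(q + 1)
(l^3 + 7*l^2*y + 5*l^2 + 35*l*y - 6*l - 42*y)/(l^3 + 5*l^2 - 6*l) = (l + 7*y)/l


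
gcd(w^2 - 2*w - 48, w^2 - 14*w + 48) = w - 8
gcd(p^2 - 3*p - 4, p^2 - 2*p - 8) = p - 4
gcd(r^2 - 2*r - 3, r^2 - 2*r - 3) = r^2 - 2*r - 3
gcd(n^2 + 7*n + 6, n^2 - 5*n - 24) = 1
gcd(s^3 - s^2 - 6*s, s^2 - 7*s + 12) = s - 3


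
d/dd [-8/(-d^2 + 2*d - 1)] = 16*(1 - d)/(d^2 - 2*d + 1)^2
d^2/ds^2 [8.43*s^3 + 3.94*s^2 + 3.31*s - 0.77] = 50.58*s + 7.88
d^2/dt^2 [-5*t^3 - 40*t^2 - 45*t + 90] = -30*t - 80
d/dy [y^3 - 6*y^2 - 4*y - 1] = 3*y^2 - 12*y - 4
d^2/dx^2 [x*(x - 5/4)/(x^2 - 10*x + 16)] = (35*x^3 - 192*x^2 + 240*x + 224)/(2*(x^6 - 30*x^5 + 348*x^4 - 1960*x^3 + 5568*x^2 - 7680*x + 4096))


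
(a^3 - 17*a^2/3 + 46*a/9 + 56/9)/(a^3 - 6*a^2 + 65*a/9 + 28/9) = (3*a + 2)/(3*a + 1)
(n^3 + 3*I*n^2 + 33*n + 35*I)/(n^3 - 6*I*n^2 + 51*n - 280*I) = (n + I)/(n - 8*I)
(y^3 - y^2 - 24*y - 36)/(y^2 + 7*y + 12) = (y^2 - 4*y - 12)/(y + 4)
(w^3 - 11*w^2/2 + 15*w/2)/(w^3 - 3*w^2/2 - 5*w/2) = (w - 3)/(w + 1)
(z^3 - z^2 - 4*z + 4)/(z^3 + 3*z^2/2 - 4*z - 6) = 2*(z - 1)/(2*z + 3)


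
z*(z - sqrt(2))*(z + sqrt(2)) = z^3 - 2*z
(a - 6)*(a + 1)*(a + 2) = a^3 - 3*a^2 - 16*a - 12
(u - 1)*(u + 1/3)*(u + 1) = u^3 + u^2/3 - u - 1/3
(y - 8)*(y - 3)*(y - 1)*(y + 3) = y^4 - 9*y^3 - y^2 + 81*y - 72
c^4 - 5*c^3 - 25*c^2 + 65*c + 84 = (c - 7)*(c - 3)*(c + 1)*(c + 4)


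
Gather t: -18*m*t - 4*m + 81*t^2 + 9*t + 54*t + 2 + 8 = -4*m + 81*t^2 + t*(63 - 18*m) + 10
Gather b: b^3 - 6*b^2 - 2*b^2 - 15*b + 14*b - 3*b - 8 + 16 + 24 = b^3 - 8*b^2 - 4*b + 32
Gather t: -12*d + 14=14 - 12*d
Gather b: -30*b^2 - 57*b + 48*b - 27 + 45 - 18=-30*b^2 - 9*b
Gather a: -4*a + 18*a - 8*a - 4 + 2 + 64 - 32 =6*a + 30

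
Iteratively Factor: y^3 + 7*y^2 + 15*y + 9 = (y + 3)*(y^2 + 4*y + 3) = (y + 3)^2*(y + 1)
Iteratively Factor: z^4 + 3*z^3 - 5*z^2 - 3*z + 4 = (z + 4)*(z^3 - z^2 - z + 1) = (z + 1)*(z + 4)*(z^2 - 2*z + 1) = (z - 1)*(z + 1)*(z + 4)*(z - 1)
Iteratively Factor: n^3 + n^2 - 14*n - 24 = (n + 2)*(n^2 - n - 12) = (n + 2)*(n + 3)*(n - 4)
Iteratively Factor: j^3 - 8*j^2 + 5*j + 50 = (j - 5)*(j^2 - 3*j - 10) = (j - 5)*(j + 2)*(j - 5)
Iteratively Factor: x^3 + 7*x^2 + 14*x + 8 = (x + 4)*(x^2 + 3*x + 2) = (x + 1)*(x + 4)*(x + 2)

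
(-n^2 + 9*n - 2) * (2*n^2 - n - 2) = -2*n^4 + 19*n^3 - 11*n^2 - 16*n + 4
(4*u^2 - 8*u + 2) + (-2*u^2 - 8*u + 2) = 2*u^2 - 16*u + 4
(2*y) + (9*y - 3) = 11*y - 3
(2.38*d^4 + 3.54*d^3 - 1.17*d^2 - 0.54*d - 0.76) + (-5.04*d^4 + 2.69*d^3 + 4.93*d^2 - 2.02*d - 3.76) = -2.66*d^4 + 6.23*d^3 + 3.76*d^2 - 2.56*d - 4.52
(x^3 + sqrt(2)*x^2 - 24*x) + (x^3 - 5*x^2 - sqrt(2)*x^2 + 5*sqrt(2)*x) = 2*x^3 - 5*x^2 - 24*x + 5*sqrt(2)*x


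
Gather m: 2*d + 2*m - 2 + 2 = 2*d + 2*m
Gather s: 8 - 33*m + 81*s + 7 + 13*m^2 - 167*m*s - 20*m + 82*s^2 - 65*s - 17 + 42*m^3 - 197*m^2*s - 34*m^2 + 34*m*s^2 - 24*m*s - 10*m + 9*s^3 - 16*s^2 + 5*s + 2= 42*m^3 - 21*m^2 - 63*m + 9*s^3 + s^2*(34*m + 66) + s*(-197*m^2 - 191*m + 21)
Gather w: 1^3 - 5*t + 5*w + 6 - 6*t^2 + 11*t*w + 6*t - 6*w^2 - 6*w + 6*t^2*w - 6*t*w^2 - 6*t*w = -6*t^2 + t + w^2*(-6*t - 6) + w*(6*t^2 + 5*t - 1) + 7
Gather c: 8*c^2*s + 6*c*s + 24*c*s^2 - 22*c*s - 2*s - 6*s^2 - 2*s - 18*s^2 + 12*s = 8*c^2*s + c*(24*s^2 - 16*s) - 24*s^2 + 8*s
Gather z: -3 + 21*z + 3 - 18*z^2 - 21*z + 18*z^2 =0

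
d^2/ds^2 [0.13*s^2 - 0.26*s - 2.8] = 0.260000000000000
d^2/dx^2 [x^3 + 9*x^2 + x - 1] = 6*x + 18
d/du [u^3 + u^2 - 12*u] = 3*u^2 + 2*u - 12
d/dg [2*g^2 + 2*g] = 4*g + 2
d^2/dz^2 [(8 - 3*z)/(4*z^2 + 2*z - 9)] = 4*(-2*(3*z - 8)*(4*z + 1)^2 + (18*z - 13)*(4*z^2 + 2*z - 9))/(4*z^2 + 2*z - 9)^3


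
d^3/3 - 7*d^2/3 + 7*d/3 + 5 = (d/3 + 1/3)*(d - 5)*(d - 3)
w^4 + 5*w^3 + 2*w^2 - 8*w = w*(w - 1)*(w + 2)*(w + 4)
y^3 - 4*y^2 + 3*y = y*(y - 3)*(y - 1)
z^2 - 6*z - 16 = (z - 8)*(z + 2)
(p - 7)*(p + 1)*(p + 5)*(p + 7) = p^4 + 6*p^3 - 44*p^2 - 294*p - 245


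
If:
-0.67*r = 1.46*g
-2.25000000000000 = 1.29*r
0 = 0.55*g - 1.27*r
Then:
No Solution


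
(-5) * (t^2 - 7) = 35 - 5*t^2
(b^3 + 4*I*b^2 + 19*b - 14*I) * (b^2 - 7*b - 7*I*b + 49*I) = b^5 - 7*b^4 - 3*I*b^4 + 47*b^3 + 21*I*b^3 - 329*b^2 - 147*I*b^2 - 98*b + 1029*I*b + 686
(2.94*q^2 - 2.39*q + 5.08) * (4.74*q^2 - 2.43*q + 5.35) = 13.9356*q^4 - 18.4728*q^3 + 45.6159*q^2 - 25.1309*q + 27.178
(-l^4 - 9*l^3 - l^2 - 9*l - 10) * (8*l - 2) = -8*l^5 - 70*l^4 + 10*l^3 - 70*l^2 - 62*l + 20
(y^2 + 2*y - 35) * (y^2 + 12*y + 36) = y^4 + 14*y^3 + 25*y^2 - 348*y - 1260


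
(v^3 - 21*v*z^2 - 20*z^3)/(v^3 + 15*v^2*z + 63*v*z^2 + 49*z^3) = (v^2 - v*z - 20*z^2)/(v^2 + 14*v*z + 49*z^2)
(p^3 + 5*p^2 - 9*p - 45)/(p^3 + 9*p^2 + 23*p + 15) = (p - 3)/(p + 1)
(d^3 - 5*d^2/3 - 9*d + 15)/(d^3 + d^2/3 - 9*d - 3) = (3*d - 5)/(3*d + 1)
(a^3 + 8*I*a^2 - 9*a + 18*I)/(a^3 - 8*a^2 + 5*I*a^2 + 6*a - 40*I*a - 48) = (a + 3*I)/(a - 8)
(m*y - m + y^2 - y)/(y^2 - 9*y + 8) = (m + y)/(y - 8)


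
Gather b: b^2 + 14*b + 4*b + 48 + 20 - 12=b^2 + 18*b + 56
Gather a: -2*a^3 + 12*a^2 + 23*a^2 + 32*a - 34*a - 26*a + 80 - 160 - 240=-2*a^3 + 35*a^2 - 28*a - 320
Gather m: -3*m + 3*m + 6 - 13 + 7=0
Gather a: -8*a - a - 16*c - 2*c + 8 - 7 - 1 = -9*a - 18*c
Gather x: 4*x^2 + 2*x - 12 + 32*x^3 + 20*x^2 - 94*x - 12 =32*x^3 + 24*x^2 - 92*x - 24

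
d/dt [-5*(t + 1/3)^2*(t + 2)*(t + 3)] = -20*t^3 - 85*t^2 - 850*t/9 - 205/9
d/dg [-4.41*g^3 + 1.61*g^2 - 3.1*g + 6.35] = -13.23*g^2 + 3.22*g - 3.1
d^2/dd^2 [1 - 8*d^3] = -48*d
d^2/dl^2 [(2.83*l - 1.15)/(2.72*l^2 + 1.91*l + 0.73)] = ((2.83*l - 1.15)*(5.44*l + 1.91)*(10.88*l + 3.82) - (46.1856*l + 4.5546)*(2.72*l^2 + 1.91*l + 0.73))/(2.72*l^2 + 1.91*l + 0.73)^3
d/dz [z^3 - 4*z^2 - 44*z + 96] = 3*z^2 - 8*z - 44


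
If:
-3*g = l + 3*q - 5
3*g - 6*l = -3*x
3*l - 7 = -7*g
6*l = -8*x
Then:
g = 77/89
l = 28/89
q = 62/89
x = -21/89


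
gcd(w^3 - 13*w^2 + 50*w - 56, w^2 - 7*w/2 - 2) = w - 4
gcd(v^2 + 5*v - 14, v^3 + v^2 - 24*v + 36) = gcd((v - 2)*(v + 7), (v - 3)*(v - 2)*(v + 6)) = v - 2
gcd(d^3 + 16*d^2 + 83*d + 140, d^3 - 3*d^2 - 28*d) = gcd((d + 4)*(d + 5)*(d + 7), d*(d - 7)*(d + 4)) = d + 4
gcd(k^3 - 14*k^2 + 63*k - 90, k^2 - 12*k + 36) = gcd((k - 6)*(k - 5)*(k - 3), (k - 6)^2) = k - 6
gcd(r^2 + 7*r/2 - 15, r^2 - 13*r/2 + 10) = r - 5/2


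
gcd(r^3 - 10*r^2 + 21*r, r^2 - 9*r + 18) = r - 3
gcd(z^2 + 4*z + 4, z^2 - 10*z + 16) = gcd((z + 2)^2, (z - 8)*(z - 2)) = 1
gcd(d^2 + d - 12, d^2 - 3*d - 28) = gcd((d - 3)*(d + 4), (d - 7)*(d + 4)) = d + 4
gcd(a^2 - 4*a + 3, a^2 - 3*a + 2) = a - 1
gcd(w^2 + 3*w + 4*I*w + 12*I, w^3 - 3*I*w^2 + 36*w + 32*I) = w + 4*I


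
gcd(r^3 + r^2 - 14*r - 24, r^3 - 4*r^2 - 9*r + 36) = r^2 - r - 12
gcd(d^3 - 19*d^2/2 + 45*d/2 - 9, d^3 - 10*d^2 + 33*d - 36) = d - 3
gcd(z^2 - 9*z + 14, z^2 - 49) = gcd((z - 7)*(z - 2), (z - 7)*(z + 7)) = z - 7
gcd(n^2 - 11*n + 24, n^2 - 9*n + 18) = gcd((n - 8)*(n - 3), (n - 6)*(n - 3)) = n - 3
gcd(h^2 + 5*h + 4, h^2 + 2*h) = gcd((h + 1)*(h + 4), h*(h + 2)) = 1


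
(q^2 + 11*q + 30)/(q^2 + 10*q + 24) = (q + 5)/(q + 4)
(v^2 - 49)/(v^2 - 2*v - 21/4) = 4*(49 - v^2)/(-4*v^2 + 8*v + 21)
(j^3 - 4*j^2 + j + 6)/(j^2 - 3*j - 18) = (-j^3 + 4*j^2 - j - 6)/(-j^2 + 3*j + 18)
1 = 1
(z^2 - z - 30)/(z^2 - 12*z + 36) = (z + 5)/(z - 6)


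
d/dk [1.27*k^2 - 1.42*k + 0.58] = 2.54*k - 1.42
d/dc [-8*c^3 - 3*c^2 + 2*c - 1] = -24*c^2 - 6*c + 2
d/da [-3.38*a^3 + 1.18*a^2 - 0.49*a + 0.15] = -10.14*a^2 + 2.36*a - 0.49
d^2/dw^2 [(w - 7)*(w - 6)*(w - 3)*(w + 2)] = 12*w^2 - 84*w + 98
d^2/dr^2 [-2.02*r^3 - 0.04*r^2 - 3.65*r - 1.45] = -12.12*r - 0.08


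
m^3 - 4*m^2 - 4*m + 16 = (m - 4)*(m - 2)*(m + 2)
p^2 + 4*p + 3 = (p + 1)*(p + 3)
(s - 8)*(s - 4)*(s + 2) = s^3 - 10*s^2 + 8*s + 64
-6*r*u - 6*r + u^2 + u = (-6*r + u)*(u + 1)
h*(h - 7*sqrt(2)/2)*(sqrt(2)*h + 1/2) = sqrt(2)*h^3 - 13*h^2/2 - 7*sqrt(2)*h/4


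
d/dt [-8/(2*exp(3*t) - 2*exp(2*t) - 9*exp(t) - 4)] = (48*exp(2*t) - 32*exp(t) - 72)*exp(t)/(-2*exp(3*t) + 2*exp(2*t) + 9*exp(t) + 4)^2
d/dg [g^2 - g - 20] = 2*g - 1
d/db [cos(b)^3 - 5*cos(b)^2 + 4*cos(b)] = (-3*cos(b)^2 + 10*cos(b) - 4)*sin(b)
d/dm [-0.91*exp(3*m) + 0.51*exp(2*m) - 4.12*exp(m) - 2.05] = (-2.73*exp(2*m) + 1.02*exp(m) - 4.12)*exp(m)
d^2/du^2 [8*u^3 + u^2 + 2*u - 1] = 48*u + 2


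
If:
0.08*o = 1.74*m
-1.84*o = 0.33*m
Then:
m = 0.00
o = 0.00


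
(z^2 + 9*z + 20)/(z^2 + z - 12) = (z + 5)/(z - 3)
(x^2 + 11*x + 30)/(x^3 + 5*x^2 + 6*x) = (x^2 + 11*x + 30)/(x*(x^2 + 5*x + 6))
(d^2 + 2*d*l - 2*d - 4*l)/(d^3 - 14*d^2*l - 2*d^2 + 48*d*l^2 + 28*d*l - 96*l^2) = (d + 2*l)/(d^2 - 14*d*l + 48*l^2)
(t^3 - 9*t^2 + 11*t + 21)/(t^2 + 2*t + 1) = (t^2 - 10*t + 21)/(t + 1)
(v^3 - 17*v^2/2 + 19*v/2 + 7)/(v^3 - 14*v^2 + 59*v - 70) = (v + 1/2)/(v - 5)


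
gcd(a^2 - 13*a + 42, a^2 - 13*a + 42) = a^2 - 13*a + 42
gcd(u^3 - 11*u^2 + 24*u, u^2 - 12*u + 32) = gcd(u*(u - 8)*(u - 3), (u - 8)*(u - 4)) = u - 8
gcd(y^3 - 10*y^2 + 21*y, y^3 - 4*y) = y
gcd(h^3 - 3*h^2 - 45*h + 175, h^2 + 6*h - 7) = h + 7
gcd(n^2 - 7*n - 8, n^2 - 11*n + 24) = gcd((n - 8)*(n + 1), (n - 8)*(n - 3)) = n - 8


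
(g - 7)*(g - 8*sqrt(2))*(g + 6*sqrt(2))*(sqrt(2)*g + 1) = sqrt(2)*g^4 - 7*sqrt(2)*g^3 - 3*g^3 - 98*sqrt(2)*g^2 + 21*g^2 - 96*g + 686*sqrt(2)*g + 672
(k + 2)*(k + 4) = k^2 + 6*k + 8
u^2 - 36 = (u - 6)*(u + 6)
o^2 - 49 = (o - 7)*(o + 7)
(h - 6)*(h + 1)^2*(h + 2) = h^4 - 2*h^3 - 19*h^2 - 28*h - 12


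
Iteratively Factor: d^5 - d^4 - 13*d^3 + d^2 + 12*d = (d)*(d^4 - d^3 - 13*d^2 + d + 12) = d*(d + 3)*(d^3 - 4*d^2 - d + 4) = d*(d - 1)*(d + 3)*(d^2 - 3*d - 4) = d*(d - 4)*(d - 1)*(d + 3)*(d + 1)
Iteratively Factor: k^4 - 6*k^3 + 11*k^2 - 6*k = (k)*(k^3 - 6*k^2 + 11*k - 6) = k*(k - 2)*(k^2 - 4*k + 3) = k*(k - 3)*(k - 2)*(k - 1)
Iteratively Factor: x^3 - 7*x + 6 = (x - 2)*(x^2 + 2*x - 3) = (x - 2)*(x + 3)*(x - 1)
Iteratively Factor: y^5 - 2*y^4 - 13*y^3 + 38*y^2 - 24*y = (y + 4)*(y^4 - 6*y^3 + 11*y^2 - 6*y) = (y - 2)*(y + 4)*(y^3 - 4*y^2 + 3*y) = (y - 3)*(y - 2)*(y + 4)*(y^2 - y) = (y - 3)*(y - 2)*(y - 1)*(y + 4)*(y)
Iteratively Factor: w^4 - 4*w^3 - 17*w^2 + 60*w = (w + 4)*(w^3 - 8*w^2 + 15*w) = (w - 5)*(w + 4)*(w^2 - 3*w) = w*(w - 5)*(w + 4)*(w - 3)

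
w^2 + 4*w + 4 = (w + 2)^2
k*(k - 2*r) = k^2 - 2*k*r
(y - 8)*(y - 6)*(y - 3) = y^3 - 17*y^2 + 90*y - 144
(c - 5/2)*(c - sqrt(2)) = c^2 - 5*c/2 - sqrt(2)*c + 5*sqrt(2)/2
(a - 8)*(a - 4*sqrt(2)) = a^2 - 8*a - 4*sqrt(2)*a + 32*sqrt(2)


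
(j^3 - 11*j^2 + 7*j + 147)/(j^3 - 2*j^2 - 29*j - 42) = (j - 7)/(j + 2)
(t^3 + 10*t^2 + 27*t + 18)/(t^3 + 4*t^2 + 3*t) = (t + 6)/t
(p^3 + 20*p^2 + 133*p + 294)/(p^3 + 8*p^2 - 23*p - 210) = (p + 7)/(p - 5)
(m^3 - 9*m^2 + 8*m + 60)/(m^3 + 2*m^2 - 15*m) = (m^3 - 9*m^2 + 8*m + 60)/(m*(m^2 + 2*m - 15))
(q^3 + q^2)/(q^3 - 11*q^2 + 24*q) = q*(q + 1)/(q^2 - 11*q + 24)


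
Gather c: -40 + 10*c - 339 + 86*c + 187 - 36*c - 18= 60*c - 210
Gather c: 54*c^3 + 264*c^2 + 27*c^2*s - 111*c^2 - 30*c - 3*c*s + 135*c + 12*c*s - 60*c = 54*c^3 + c^2*(27*s + 153) + c*(9*s + 45)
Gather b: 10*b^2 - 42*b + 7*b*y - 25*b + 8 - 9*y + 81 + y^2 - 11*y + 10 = 10*b^2 + b*(7*y - 67) + y^2 - 20*y + 99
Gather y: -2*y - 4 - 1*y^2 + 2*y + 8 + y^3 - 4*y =y^3 - y^2 - 4*y + 4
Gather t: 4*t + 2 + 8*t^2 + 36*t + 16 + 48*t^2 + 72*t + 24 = 56*t^2 + 112*t + 42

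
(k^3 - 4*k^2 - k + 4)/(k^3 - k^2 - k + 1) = (k - 4)/(k - 1)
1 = 1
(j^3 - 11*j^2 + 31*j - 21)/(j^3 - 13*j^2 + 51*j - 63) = (j - 1)/(j - 3)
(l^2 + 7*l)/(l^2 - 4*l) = (l + 7)/(l - 4)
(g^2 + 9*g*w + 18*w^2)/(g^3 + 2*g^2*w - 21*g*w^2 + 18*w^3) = (g + 3*w)/(g^2 - 4*g*w + 3*w^2)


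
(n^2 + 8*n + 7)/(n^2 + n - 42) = (n + 1)/(n - 6)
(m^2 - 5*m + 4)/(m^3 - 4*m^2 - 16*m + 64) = (m - 1)/(m^2 - 16)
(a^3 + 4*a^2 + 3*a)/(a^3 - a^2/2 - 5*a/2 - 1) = 2*a*(a + 3)/(2*a^2 - 3*a - 2)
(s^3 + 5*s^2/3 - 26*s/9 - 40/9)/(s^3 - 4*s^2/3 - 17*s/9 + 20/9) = (s + 2)/(s - 1)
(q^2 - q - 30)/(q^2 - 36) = (q + 5)/(q + 6)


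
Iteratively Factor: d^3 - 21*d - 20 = (d - 5)*(d^2 + 5*d + 4) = (d - 5)*(d + 1)*(d + 4)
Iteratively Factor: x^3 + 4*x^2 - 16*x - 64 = (x + 4)*(x^2 - 16) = (x + 4)^2*(x - 4)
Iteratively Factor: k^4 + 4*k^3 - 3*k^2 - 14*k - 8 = (k + 4)*(k^3 - 3*k - 2) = (k - 2)*(k + 4)*(k^2 + 2*k + 1) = (k - 2)*(k + 1)*(k + 4)*(k + 1)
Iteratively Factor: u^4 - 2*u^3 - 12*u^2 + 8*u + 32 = (u + 2)*(u^3 - 4*u^2 - 4*u + 16) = (u + 2)^2*(u^2 - 6*u + 8) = (u - 4)*(u + 2)^2*(u - 2)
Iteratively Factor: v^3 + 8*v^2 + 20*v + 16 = (v + 2)*(v^2 + 6*v + 8) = (v + 2)*(v + 4)*(v + 2)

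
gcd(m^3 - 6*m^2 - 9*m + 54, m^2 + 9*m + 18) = m + 3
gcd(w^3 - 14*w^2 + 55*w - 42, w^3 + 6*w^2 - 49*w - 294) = w - 7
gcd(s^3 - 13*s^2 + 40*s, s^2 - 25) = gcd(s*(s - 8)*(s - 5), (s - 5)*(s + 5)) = s - 5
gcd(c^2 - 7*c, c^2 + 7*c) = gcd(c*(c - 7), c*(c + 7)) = c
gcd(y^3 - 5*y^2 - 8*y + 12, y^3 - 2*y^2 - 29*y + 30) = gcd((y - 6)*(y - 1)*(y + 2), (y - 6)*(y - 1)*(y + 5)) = y^2 - 7*y + 6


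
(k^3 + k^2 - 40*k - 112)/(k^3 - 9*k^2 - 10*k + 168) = (k + 4)/(k - 6)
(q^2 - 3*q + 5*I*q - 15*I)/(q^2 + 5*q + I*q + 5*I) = (q^2 + q*(-3 + 5*I) - 15*I)/(q^2 + q*(5 + I) + 5*I)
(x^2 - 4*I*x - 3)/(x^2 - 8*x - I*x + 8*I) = (x - 3*I)/(x - 8)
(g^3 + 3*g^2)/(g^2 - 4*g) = g*(g + 3)/(g - 4)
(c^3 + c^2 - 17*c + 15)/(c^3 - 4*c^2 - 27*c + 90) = (c - 1)/(c - 6)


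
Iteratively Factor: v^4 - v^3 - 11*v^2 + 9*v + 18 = (v - 2)*(v^3 + v^2 - 9*v - 9) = (v - 2)*(v + 1)*(v^2 - 9) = (v - 2)*(v + 1)*(v + 3)*(v - 3)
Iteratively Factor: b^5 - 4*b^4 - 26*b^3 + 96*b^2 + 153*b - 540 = (b - 3)*(b^4 - b^3 - 29*b^2 + 9*b + 180) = (b - 3)^2*(b^3 + 2*b^2 - 23*b - 60) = (b - 3)^2*(b + 4)*(b^2 - 2*b - 15) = (b - 3)^2*(b + 3)*(b + 4)*(b - 5)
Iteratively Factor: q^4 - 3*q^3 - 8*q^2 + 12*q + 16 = (q + 2)*(q^3 - 5*q^2 + 2*q + 8) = (q - 2)*(q + 2)*(q^2 - 3*q - 4) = (q - 2)*(q + 1)*(q + 2)*(q - 4)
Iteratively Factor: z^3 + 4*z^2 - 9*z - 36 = (z - 3)*(z^2 + 7*z + 12) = (z - 3)*(z + 3)*(z + 4)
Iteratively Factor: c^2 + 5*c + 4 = (c + 4)*(c + 1)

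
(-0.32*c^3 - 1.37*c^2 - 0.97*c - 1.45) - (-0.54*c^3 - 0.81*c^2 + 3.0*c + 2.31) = 0.22*c^3 - 0.56*c^2 - 3.97*c - 3.76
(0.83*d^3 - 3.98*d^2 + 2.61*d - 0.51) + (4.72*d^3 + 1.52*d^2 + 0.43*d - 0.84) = 5.55*d^3 - 2.46*d^2 + 3.04*d - 1.35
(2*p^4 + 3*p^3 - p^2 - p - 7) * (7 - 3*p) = -6*p^5 + 5*p^4 + 24*p^3 - 4*p^2 + 14*p - 49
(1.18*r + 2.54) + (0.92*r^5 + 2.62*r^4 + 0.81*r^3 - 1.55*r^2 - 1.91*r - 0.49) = 0.92*r^5 + 2.62*r^4 + 0.81*r^3 - 1.55*r^2 - 0.73*r + 2.05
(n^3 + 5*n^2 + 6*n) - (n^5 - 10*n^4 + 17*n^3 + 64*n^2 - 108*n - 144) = -n^5 + 10*n^4 - 16*n^3 - 59*n^2 + 114*n + 144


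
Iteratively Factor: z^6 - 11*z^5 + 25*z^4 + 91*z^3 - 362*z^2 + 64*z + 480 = (z - 2)*(z^5 - 9*z^4 + 7*z^3 + 105*z^2 - 152*z - 240) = (z - 2)*(z + 3)*(z^4 - 12*z^3 + 43*z^2 - 24*z - 80) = (z - 2)*(z + 1)*(z + 3)*(z^3 - 13*z^2 + 56*z - 80) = (z - 4)*(z - 2)*(z + 1)*(z + 3)*(z^2 - 9*z + 20) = (z - 5)*(z - 4)*(z - 2)*(z + 1)*(z + 3)*(z - 4)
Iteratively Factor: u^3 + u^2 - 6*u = (u)*(u^2 + u - 6) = u*(u - 2)*(u + 3)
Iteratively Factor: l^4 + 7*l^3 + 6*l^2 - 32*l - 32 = (l + 1)*(l^3 + 6*l^2 - 32) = (l - 2)*(l + 1)*(l^2 + 8*l + 16) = (l - 2)*(l + 1)*(l + 4)*(l + 4)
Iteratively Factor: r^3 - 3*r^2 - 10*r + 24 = (r + 3)*(r^2 - 6*r + 8) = (r - 4)*(r + 3)*(r - 2)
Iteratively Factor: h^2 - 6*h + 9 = (h - 3)*(h - 3)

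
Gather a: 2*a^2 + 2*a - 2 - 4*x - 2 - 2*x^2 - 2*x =2*a^2 + 2*a - 2*x^2 - 6*x - 4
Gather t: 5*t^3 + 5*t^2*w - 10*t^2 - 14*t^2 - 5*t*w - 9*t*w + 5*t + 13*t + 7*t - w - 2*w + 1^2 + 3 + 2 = 5*t^3 + t^2*(5*w - 24) + t*(25 - 14*w) - 3*w + 6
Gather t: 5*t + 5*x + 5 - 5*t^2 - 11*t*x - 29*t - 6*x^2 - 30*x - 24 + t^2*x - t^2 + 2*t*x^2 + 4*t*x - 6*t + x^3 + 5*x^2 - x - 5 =t^2*(x - 6) + t*(2*x^2 - 7*x - 30) + x^3 - x^2 - 26*x - 24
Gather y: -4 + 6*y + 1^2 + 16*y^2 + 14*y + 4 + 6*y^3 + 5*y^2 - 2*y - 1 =6*y^3 + 21*y^2 + 18*y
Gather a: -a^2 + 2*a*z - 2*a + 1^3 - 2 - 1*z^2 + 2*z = -a^2 + a*(2*z - 2) - z^2 + 2*z - 1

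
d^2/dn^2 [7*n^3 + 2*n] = 42*n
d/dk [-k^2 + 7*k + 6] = 7 - 2*k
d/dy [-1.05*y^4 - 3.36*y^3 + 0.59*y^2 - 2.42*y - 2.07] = -4.2*y^3 - 10.08*y^2 + 1.18*y - 2.42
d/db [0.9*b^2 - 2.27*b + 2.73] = 1.8*b - 2.27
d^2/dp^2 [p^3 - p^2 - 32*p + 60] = 6*p - 2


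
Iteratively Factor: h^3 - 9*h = (h - 3)*(h^2 + 3*h) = (h - 3)*(h + 3)*(h)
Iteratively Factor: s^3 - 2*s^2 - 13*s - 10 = (s + 1)*(s^2 - 3*s - 10) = (s - 5)*(s + 1)*(s + 2)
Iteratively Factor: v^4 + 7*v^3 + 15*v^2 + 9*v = (v + 1)*(v^3 + 6*v^2 + 9*v) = (v + 1)*(v + 3)*(v^2 + 3*v) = v*(v + 1)*(v + 3)*(v + 3)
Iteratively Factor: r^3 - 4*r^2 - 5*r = (r + 1)*(r^2 - 5*r) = r*(r + 1)*(r - 5)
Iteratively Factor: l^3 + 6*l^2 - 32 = (l - 2)*(l^2 + 8*l + 16) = (l - 2)*(l + 4)*(l + 4)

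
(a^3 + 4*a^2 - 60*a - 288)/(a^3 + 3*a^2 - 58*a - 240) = (a + 6)/(a + 5)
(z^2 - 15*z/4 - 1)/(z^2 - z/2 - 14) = (4*z + 1)/(2*(2*z + 7))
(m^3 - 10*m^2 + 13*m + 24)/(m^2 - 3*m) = m - 7 - 8/m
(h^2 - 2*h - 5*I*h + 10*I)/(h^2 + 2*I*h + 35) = (h - 2)/(h + 7*I)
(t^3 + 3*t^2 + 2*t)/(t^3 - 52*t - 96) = t*(t + 1)/(t^2 - 2*t - 48)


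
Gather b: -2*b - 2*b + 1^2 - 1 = -4*b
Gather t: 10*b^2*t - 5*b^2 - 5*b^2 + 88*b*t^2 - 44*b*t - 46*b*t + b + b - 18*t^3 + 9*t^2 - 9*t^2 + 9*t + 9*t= -10*b^2 + 88*b*t^2 + 2*b - 18*t^3 + t*(10*b^2 - 90*b + 18)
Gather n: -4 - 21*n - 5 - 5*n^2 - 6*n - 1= -5*n^2 - 27*n - 10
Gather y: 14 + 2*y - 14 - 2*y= 0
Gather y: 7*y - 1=7*y - 1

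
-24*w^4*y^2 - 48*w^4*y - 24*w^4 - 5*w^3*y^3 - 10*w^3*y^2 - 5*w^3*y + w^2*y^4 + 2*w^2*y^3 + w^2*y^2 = (-8*w + y)*(3*w + y)*(w*y + w)^2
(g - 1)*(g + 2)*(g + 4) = g^3 + 5*g^2 + 2*g - 8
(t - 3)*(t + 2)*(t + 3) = t^3 + 2*t^2 - 9*t - 18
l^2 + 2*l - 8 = (l - 2)*(l + 4)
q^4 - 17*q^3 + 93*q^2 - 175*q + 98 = (q - 7)^2*(q - 2)*(q - 1)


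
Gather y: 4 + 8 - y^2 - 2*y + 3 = -y^2 - 2*y + 15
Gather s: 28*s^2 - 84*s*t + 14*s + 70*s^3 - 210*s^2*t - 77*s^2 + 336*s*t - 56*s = 70*s^3 + s^2*(-210*t - 49) + s*(252*t - 42)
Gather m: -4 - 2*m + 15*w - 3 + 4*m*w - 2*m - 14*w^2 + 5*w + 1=m*(4*w - 4) - 14*w^2 + 20*w - 6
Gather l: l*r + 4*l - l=l*(r + 3)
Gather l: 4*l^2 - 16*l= 4*l^2 - 16*l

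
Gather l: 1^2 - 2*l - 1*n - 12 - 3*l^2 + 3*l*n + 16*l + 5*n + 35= -3*l^2 + l*(3*n + 14) + 4*n + 24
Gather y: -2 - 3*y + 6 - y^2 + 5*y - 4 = -y^2 + 2*y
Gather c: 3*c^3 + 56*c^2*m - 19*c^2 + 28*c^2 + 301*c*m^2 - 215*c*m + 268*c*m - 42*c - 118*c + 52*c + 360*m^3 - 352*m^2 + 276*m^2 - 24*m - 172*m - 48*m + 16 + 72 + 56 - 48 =3*c^3 + c^2*(56*m + 9) + c*(301*m^2 + 53*m - 108) + 360*m^3 - 76*m^2 - 244*m + 96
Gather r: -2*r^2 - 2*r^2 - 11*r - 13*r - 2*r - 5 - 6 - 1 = -4*r^2 - 26*r - 12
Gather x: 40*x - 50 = 40*x - 50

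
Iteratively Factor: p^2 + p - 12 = (p - 3)*(p + 4)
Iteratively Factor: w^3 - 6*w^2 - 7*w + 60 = (w - 4)*(w^2 - 2*w - 15) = (w - 4)*(w + 3)*(w - 5)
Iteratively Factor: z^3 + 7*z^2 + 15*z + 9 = (z + 3)*(z^2 + 4*z + 3) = (z + 3)^2*(z + 1)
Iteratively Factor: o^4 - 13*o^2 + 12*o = (o + 4)*(o^3 - 4*o^2 + 3*o) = o*(o + 4)*(o^2 - 4*o + 3) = o*(o - 1)*(o + 4)*(o - 3)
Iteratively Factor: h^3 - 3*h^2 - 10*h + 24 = (h + 3)*(h^2 - 6*h + 8) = (h - 2)*(h + 3)*(h - 4)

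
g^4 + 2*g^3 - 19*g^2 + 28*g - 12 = (g - 2)*(g - 1)^2*(g + 6)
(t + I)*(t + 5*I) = t^2 + 6*I*t - 5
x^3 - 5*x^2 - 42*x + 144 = (x - 8)*(x - 3)*(x + 6)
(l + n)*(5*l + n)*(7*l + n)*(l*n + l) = 35*l^4*n + 35*l^4 + 47*l^3*n^2 + 47*l^3*n + 13*l^2*n^3 + 13*l^2*n^2 + l*n^4 + l*n^3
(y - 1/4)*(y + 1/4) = y^2 - 1/16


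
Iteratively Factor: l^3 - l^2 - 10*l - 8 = (l + 2)*(l^2 - 3*l - 4) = (l - 4)*(l + 2)*(l + 1)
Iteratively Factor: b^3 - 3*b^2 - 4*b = (b)*(b^2 - 3*b - 4) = b*(b - 4)*(b + 1)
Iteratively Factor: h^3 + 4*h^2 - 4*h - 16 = (h - 2)*(h^2 + 6*h + 8) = (h - 2)*(h + 2)*(h + 4)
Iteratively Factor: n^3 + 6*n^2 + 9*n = (n)*(n^2 + 6*n + 9) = n*(n + 3)*(n + 3)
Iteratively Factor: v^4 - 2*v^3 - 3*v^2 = (v)*(v^3 - 2*v^2 - 3*v) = v*(v + 1)*(v^2 - 3*v) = v*(v - 3)*(v + 1)*(v)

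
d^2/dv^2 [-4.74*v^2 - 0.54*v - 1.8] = -9.48000000000000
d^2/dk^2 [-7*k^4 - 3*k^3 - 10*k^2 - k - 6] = -84*k^2 - 18*k - 20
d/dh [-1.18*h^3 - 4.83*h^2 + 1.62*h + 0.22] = -3.54*h^2 - 9.66*h + 1.62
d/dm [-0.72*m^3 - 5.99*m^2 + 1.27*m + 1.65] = -2.16*m^2 - 11.98*m + 1.27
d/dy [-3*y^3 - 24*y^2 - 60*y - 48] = -9*y^2 - 48*y - 60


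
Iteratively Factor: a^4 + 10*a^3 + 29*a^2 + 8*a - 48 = (a + 3)*(a^3 + 7*a^2 + 8*a - 16) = (a + 3)*(a + 4)*(a^2 + 3*a - 4) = (a - 1)*(a + 3)*(a + 4)*(a + 4)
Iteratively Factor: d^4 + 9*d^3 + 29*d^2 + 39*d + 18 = (d + 3)*(d^3 + 6*d^2 + 11*d + 6) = (d + 2)*(d + 3)*(d^2 + 4*d + 3) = (d + 2)*(d + 3)^2*(d + 1)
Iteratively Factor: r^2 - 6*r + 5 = (r - 1)*(r - 5)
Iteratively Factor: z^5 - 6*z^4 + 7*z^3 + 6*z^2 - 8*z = (z - 2)*(z^4 - 4*z^3 - z^2 + 4*z) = (z - 4)*(z - 2)*(z^3 - z) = (z - 4)*(z - 2)*(z - 1)*(z^2 + z) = z*(z - 4)*(z - 2)*(z - 1)*(z + 1)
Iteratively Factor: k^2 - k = (k)*(k - 1)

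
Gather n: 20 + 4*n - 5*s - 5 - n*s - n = n*(3 - s) - 5*s + 15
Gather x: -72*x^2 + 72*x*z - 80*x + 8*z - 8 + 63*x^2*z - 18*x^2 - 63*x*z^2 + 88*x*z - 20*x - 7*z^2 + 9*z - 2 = x^2*(63*z - 90) + x*(-63*z^2 + 160*z - 100) - 7*z^2 + 17*z - 10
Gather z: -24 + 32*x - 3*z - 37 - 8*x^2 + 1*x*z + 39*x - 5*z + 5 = -8*x^2 + 71*x + z*(x - 8) - 56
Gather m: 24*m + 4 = 24*m + 4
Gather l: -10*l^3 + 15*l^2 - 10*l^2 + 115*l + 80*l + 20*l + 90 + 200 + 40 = -10*l^3 + 5*l^2 + 215*l + 330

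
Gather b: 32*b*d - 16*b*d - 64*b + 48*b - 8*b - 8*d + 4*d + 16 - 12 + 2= b*(16*d - 24) - 4*d + 6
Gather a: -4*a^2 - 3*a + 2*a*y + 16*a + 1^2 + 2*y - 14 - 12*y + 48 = -4*a^2 + a*(2*y + 13) - 10*y + 35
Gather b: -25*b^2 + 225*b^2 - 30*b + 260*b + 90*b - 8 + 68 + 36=200*b^2 + 320*b + 96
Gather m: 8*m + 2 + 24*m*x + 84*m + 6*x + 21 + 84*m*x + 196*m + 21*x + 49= m*(108*x + 288) + 27*x + 72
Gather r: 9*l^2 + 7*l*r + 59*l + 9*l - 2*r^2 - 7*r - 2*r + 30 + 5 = 9*l^2 + 68*l - 2*r^2 + r*(7*l - 9) + 35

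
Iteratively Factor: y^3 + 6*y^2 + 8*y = (y)*(y^2 + 6*y + 8) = y*(y + 2)*(y + 4)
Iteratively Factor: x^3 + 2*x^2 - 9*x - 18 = (x + 3)*(x^2 - x - 6) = (x - 3)*(x + 3)*(x + 2)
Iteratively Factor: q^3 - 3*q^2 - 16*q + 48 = (q + 4)*(q^2 - 7*q + 12) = (q - 3)*(q + 4)*(q - 4)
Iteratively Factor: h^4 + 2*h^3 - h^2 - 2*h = (h + 1)*(h^3 + h^2 - 2*h) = h*(h + 1)*(h^2 + h - 2) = h*(h + 1)*(h + 2)*(h - 1)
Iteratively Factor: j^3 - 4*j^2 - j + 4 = (j + 1)*(j^2 - 5*j + 4) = (j - 4)*(j + 1)*(j - 1)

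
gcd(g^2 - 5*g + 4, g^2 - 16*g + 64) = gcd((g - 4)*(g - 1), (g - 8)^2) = 1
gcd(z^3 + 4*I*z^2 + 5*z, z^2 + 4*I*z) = z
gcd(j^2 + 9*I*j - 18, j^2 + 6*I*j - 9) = j + 3*I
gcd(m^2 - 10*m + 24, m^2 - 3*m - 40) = 1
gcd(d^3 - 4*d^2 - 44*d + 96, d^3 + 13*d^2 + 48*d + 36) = d + 6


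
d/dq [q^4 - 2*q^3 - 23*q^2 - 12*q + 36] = 4*q^3 - 6*q^2 - 46*q - 12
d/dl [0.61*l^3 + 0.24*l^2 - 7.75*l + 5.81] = 1.83*l^2 + 0.48*l - 7.75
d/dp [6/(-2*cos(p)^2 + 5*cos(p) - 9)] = 6*(5 - 4*cos(p))*sin(p)/(-5*cos(p) + cos(2*p) + 10)^2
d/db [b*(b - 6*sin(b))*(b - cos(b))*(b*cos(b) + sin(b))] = -b^4*sin(b) + b^3*sin(2*b) + 5*b^3*cos(b) - 6*b^3*cos(2*b) + 3*b^2*sin(b) - 15*b^2*sin(2*b) + 3*b^2*cos(b)/2 - 5*b^2*cos(2*b)/2 + 9*b^2*cos(3*b)/2 - 3*b^2/2 + 3*b*sin(b)/2 - b*sin(2*b) + 15*b*sin(3*b)/2 + 6*b*cos(2*b) - 6*b + 3*cos(b)/2 - 3*cos(3*b)/2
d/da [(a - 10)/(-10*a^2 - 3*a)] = 10*(a^2 - 20*a - 3)/(a^2*(100*a^2 + 60*a + 9))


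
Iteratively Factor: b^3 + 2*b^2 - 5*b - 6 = (b - 2)*(b^2 + 4*b + 3) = (b - 2)*(b + 3)*(b + 1)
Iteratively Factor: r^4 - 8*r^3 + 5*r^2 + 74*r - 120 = (r + 3)*(r^3 - 11*r^2 + 38*r - 40) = (r - 5)*(r + 3)*(r^2 - 6*r + 8) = (r - 5)*(r - 2)*(r + 3)*(r - 4)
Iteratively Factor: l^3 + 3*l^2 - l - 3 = (l + 1)*(l^2 + 2*l - 3) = (l + 1)*(l + 3)*(l - 1)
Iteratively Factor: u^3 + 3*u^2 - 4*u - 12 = (u + 3)*(u^2 - 4) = (u - 2)*(u + 3)*(u + 2)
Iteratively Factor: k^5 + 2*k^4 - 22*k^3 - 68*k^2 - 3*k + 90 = (k - 5)*(k^4 + 7*k^3 + 13*k^2 - 3*k - 18) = (k - 5)*(k + 2)*(k^3 + 5*k^2 + 3*k - 9) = (k - 5)*(k + 2)*(k + 3)*(k^2 + 2*k - 3) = (k - 5)*(k - 1)*(k + 2)*(k + 3)*(k + 3)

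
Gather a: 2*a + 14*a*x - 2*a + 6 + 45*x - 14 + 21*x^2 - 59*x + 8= 14*a*x + 21*x^2 - 14*x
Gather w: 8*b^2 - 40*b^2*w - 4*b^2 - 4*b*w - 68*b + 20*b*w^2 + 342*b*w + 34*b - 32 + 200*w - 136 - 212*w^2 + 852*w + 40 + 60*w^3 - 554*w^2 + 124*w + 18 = 4*b^2 - 34*b + 60*w^3 + w^2*(20*b - 766) + w*(-40*b^2 + 338*b + 1176) - 110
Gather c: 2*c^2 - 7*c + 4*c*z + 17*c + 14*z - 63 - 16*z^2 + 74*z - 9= 2*c^2 + c*(4*z + 10) - 16*z^2 + 88*z - 72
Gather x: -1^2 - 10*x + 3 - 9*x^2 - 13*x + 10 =-9*x^2 - 23*x + 12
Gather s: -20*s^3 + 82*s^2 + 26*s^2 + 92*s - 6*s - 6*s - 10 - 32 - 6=-20*s^3 + 108*s^2 + 80*s - 48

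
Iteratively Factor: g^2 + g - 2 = (g - 1)*(g + 2)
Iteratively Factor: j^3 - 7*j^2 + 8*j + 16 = (j + 1)*(j^2 - 8*j + 16) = (j - 4)*(j + 1)*(j - 4)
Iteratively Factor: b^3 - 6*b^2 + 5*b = (b)*(b^2 - 6*b + 5) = b*(b - 5)*(b - 1)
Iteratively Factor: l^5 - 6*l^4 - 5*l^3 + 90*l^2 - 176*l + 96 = (l - 2)*(l^4 - 4*l^3 - 13*l^2 + 64*l - 48) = (l - 2)*(l - 1)*(l^3 - 3*l^2 - 16*l + 48) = (l - 3)*(l - 2)*(l - 1)*(l^2 - 16) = (l - 4)*(l - 3)*(l - 2)*(l - 1)*(l + 4)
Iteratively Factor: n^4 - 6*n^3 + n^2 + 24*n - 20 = (n - 5)*(n^3 - n^2 - 4*n + 4) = (n - 5)*(n - 1)*(n^2 - 4) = (n - 5)*(n - 2)*(n - 1)*(n + 2)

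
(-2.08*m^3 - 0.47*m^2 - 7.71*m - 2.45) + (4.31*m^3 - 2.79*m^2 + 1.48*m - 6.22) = 2.23*m^3 - 3.26*m^2 - 6.23*m - 8.67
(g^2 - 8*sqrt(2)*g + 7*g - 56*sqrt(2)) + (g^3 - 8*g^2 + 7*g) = g^3 - 7*g^2 - 8*sqrt(2)*g + 14*g - 56*sqrt(2)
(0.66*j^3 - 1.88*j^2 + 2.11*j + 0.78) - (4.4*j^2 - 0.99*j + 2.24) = 0.66*j^3 - 6.28*j^2 + 3.1*j - 1.46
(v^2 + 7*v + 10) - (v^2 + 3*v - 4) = 4*v + 14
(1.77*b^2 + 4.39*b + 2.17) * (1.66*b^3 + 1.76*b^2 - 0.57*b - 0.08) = 2.9382*b^5 + 10.4026*b^4 + 10.3197*b^3 + 1.1753*b^2 - 1.5881*b - 0.1736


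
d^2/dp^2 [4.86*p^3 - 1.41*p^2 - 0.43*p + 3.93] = 29.16*p - 2.82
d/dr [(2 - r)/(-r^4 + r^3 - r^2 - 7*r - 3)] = (r^4 - r^3 + r^2 + 7*r - (r - 2)*(4*r^3 - 3*r^2 + 2*r + 7) + 3)/(r^4 - r^3 + r^2 + 7*r + 3)^2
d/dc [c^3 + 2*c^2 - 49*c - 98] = 3*c^2 + 4*c - 49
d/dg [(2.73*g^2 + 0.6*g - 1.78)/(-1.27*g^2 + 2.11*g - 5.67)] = (6.5223*g^2 - 35.4794*g + 0.3538)/(1.6129*g^4 - 5.3594*g^3 + 18.8539*g^2 - 23.9274*g + 32.1489)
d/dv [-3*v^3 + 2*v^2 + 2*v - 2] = -9*v^2 + 4*v + 2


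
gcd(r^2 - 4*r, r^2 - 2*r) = r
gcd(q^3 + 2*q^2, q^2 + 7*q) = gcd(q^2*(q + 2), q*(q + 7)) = q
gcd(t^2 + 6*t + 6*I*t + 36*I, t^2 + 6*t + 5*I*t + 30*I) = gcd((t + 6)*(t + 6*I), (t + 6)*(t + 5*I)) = t + 6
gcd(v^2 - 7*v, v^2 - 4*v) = v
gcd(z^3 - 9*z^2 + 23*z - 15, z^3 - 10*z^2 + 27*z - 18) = z^2 - 4*z + 3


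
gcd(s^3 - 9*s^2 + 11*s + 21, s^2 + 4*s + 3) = s + 1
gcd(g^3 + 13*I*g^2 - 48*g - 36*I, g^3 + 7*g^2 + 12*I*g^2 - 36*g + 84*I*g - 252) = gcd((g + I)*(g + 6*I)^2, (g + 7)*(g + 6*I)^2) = g^2 + 12*I*g - 36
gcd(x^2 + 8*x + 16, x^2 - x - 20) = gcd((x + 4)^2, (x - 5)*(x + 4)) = x + 4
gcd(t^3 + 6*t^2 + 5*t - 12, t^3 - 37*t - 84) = t^2 + 7*t + 12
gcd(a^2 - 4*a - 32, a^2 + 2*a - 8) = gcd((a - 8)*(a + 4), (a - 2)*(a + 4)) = a + 4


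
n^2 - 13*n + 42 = (n - 7)*(n - 6)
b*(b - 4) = b^2 - 4*b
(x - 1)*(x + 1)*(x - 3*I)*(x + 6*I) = x^4 + 3*I*x^3 + 17*x^2 - 3*I*x - 18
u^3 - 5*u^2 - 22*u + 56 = (u - 7)*(u - 2)*(u + 4)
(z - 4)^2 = z^2 - 8*z + 16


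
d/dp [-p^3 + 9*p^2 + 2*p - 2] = -3*p^2 + 18*p + 2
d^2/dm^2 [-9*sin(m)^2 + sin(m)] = -sin(m) - 18*cos(2*m)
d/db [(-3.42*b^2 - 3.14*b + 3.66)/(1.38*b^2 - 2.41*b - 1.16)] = (12.5754*b^2 - 2.1672*b + 12.463)/(1.9044*b^4 - 6.6516*b^3 + 2.6065*b^2 + 5.5912*b + 1.3456)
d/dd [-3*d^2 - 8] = -6*d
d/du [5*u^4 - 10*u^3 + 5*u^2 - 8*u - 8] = 20*u^3 - 30*u^2 + 10*u - 8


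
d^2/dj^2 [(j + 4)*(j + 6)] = 2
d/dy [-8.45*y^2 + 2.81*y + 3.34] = 2.81 - 16.9*y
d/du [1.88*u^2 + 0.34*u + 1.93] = 3.76*u + 0.34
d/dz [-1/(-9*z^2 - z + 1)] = (-18*z - 1)/(9*z^2 + z - 1)^2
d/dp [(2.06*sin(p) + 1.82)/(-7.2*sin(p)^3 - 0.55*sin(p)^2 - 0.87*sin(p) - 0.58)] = (29.664*sin(p)^3 + 40.445*sin(p)^2 + 2.002*sin(p) + 0.3886)*cos(p)/(51.84*sin(p)^6 + 7.92*sin(p)^5 + 12.8305*sin(p)^4 + 9.309*sin(p)^3 + 1.3949*sin(p)^2 + 1.0092*sin(p) + 0.3364)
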